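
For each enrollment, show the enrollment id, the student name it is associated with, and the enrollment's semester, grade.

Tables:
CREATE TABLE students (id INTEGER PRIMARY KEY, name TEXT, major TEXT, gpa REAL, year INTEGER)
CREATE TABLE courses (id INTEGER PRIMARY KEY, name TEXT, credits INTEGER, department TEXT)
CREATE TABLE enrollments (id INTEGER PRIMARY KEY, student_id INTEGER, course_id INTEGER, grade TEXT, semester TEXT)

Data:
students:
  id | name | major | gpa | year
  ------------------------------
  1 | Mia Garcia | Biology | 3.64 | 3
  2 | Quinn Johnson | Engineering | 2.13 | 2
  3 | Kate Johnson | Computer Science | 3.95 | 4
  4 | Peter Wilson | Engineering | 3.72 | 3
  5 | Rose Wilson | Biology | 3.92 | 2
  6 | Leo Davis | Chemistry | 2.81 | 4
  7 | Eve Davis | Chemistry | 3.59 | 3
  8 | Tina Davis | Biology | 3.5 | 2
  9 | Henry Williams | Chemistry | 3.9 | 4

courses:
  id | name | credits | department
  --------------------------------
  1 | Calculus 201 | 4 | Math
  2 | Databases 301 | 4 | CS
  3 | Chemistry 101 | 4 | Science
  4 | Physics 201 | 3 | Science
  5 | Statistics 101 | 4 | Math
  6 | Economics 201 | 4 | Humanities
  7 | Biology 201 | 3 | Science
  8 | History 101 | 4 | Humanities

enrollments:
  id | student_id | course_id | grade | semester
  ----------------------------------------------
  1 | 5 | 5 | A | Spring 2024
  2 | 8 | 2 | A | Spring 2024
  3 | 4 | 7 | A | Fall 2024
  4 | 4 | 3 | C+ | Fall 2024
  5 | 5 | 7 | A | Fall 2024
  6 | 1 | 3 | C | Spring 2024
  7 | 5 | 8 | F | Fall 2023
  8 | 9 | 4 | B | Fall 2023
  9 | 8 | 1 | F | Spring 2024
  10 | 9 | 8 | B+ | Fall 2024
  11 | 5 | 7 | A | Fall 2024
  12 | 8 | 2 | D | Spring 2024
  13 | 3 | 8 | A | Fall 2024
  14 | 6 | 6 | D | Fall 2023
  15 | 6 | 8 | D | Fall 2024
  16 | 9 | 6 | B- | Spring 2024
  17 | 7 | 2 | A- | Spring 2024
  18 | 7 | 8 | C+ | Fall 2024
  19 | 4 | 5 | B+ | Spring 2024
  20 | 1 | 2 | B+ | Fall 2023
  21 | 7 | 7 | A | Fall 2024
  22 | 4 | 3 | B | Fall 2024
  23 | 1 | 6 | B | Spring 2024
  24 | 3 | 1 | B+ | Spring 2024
SELECT c.id, p.name AS student, c.semester, c.grade FROM enrollments c JOIN students p ON c.student_id = p.id

Execution result:
id | student | semester | grade
1 | Rose Wilson | Spring 2024 | A
2 | Tina Davis | Spring 2024 | A
3 | Peter Wilson | Fall 2024 | A
4 | Peter Wilson | Fall 2024 | C+
5 | Rose Wilson | Fall 2024 | A
6 | Mia Garcia | Spring 2024 | C
7 | Rose Wilson | Fall 2023 | F
8 | Henry Williams | Fall 2023 | B
9 | Tina Davis | Spring 2024 | F
10 | Henry Williams | Fall 2024 | B+
11 | Rose Wilson | Fall 2024 | A
12 | Tina Davis | Spring 2024 | D
13 | Kate Johnson | Fall 2024 | A
14 | Leo Davis | Fall 2023 | D
15 | Leo Davis | Fall 2024 | D
16 | Henry Williams | Spring 2024 | B-
17 | Eve Davis | Spring 2024 | A-
18 | Eve Davis | Fall 2024 | C+
19 | Peter Wilson | Spring 2024 | B+
20 | Mia Garcia | Fall 2023 | B+
21 | Eve Davis | Fall 2024 | A
22 | Peter Wilson | Fall 2024 | B
23 | Mia Garcia | Spring 2024 | B
24 | Kate Johnson | Spring 2024 | B+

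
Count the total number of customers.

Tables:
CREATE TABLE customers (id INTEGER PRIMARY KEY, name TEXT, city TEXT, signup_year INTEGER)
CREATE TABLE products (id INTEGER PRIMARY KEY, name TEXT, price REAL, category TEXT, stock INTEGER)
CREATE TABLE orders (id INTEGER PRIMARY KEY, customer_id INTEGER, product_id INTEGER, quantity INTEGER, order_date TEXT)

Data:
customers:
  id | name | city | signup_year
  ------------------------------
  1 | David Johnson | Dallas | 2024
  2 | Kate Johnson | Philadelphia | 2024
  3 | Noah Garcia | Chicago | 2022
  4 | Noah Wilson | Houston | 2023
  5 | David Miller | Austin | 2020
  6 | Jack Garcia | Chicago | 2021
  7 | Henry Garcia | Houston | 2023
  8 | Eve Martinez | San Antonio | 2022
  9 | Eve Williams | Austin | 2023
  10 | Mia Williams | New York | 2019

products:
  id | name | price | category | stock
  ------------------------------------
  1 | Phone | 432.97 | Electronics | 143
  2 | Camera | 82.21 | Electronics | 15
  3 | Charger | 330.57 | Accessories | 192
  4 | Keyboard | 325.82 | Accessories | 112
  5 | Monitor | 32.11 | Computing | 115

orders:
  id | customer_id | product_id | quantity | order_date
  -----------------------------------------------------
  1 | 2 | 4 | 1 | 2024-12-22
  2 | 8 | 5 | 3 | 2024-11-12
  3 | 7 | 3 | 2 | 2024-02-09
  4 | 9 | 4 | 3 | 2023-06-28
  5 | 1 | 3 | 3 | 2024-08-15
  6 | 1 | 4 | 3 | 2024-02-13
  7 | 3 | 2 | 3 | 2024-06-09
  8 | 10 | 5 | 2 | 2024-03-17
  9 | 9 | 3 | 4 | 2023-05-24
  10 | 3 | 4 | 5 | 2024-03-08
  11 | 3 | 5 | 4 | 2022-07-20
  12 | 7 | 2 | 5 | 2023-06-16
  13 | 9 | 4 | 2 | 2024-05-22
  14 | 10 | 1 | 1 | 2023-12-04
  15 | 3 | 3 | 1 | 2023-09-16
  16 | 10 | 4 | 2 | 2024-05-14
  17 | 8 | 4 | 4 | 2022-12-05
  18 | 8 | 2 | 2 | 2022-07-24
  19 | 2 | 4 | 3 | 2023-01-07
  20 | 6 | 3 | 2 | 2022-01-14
SELECT COUNT(*) FROM customers

Execution result:
10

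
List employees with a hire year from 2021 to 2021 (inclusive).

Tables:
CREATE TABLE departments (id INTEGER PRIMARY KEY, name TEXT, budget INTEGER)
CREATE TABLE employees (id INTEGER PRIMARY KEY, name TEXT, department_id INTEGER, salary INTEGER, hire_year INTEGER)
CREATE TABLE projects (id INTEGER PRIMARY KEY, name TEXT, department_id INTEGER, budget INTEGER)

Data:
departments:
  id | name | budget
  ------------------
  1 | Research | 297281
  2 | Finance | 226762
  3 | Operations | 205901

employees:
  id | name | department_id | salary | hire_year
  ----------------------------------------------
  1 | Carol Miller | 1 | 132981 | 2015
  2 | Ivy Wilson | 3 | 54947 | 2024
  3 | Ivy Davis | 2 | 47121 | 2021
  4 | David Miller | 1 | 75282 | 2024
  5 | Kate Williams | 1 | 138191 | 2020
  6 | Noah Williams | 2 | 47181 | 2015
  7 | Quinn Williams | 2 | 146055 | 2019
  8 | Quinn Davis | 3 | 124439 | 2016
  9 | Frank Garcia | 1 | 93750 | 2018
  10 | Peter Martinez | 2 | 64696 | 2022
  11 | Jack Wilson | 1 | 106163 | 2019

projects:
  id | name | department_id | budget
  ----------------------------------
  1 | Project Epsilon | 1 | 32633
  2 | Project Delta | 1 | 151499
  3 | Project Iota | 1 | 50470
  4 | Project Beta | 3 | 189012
SELECT name, hire_year FROM employees WHERE hire_year BETWEEN 2021 AND 2021

Execution result:
name | hire_year
Ivy Davis | 2021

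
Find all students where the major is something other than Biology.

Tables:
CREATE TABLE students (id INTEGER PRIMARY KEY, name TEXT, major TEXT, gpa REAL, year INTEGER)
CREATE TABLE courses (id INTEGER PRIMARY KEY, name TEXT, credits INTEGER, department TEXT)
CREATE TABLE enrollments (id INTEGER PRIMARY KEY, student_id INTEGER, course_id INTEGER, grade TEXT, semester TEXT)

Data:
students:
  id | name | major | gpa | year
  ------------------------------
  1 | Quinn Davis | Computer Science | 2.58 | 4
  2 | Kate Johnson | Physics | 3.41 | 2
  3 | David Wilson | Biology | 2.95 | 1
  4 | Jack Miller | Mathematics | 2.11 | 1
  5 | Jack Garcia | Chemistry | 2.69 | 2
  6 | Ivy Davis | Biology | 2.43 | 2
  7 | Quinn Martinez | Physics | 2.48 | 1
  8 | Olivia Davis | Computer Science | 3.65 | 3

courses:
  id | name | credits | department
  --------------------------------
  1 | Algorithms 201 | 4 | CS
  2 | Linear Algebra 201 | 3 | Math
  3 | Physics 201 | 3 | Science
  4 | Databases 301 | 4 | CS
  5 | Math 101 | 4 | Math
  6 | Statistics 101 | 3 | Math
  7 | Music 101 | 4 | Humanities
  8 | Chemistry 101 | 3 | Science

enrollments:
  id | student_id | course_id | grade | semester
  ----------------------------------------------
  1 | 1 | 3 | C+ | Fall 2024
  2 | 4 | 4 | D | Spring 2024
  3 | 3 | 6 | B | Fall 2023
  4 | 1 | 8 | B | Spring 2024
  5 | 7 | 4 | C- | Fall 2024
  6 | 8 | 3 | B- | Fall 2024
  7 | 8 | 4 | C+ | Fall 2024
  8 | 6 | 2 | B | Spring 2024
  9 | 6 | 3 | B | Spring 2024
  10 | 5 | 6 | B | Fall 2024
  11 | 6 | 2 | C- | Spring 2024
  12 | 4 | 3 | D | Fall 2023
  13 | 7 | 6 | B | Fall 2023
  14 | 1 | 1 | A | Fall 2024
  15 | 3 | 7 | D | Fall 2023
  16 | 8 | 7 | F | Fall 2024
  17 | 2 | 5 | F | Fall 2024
SELECT name, major FROM students WHERE major <> 'Biology'

Execution result:
name | major
Quinn Davis | Computer Science
Kate Johnson | Physics
Jack Miller | Mathematics
Jack Garcia | Chemistry
Quinn Martinez | Physics
Olivia Davis | Computer Science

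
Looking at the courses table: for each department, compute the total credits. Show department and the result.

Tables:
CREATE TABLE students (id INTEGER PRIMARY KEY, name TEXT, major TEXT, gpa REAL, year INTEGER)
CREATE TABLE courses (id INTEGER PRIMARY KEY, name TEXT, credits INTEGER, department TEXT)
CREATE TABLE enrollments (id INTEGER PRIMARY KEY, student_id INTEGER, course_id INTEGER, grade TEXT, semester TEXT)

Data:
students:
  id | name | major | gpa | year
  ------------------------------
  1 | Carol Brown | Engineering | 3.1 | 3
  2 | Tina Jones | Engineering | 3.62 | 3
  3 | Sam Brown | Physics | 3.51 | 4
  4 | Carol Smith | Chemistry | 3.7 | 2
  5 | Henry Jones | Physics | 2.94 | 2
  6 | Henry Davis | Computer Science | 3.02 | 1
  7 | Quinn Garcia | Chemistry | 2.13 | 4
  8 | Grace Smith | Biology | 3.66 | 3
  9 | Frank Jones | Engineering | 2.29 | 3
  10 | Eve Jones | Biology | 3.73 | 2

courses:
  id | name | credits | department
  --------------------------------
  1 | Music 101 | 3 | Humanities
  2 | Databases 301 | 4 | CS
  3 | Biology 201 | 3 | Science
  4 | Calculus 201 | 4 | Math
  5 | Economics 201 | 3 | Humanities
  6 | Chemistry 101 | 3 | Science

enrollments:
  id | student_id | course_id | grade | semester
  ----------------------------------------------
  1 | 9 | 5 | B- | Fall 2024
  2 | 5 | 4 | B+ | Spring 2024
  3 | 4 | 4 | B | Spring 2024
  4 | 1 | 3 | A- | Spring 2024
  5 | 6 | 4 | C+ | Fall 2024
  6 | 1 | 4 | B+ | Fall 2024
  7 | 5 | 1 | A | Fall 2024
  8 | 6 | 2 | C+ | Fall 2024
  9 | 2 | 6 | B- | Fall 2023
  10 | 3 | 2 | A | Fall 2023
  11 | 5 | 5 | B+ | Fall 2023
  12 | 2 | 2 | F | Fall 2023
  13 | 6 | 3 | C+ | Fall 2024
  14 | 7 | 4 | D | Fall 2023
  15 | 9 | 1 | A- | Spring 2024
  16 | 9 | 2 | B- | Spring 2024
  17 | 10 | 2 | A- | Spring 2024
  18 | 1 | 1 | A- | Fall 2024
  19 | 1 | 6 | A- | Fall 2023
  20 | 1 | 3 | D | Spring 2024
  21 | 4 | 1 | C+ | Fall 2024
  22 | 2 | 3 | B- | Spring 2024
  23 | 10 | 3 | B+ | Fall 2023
SELECT department, SUM(credits) AS sum_credits FROM courses GROUP BY department

Execution result:
department | sum_credits
CS | 4
Humanities | 6
Math | 4
Science | 6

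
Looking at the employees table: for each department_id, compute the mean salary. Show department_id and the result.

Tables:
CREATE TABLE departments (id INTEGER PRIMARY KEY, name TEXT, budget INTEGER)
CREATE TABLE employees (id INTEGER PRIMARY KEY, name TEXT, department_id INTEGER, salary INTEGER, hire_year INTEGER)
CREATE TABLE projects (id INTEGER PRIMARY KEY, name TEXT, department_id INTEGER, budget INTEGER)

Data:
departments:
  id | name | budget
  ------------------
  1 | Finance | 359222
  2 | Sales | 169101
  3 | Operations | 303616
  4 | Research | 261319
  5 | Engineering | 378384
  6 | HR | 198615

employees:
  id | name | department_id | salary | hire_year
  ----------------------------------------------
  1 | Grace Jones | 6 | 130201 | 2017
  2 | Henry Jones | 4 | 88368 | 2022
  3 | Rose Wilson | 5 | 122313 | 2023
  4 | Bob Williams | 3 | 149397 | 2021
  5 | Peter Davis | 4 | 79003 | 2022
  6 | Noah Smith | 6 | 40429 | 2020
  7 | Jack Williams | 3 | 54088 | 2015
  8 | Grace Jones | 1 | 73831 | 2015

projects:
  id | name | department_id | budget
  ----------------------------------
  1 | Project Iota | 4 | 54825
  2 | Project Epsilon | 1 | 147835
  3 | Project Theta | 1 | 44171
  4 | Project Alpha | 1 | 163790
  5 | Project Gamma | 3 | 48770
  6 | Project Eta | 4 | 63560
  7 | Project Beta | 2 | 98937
SELECT department_id, AVG(salary) AS avg_salary FROM employees GROUP BY department_id

Execution result:
department_id | avg_salary
1 | 73831.00
3 | 101742.50
4 | 83685.50
5 | 122313.00
6 | 85315.00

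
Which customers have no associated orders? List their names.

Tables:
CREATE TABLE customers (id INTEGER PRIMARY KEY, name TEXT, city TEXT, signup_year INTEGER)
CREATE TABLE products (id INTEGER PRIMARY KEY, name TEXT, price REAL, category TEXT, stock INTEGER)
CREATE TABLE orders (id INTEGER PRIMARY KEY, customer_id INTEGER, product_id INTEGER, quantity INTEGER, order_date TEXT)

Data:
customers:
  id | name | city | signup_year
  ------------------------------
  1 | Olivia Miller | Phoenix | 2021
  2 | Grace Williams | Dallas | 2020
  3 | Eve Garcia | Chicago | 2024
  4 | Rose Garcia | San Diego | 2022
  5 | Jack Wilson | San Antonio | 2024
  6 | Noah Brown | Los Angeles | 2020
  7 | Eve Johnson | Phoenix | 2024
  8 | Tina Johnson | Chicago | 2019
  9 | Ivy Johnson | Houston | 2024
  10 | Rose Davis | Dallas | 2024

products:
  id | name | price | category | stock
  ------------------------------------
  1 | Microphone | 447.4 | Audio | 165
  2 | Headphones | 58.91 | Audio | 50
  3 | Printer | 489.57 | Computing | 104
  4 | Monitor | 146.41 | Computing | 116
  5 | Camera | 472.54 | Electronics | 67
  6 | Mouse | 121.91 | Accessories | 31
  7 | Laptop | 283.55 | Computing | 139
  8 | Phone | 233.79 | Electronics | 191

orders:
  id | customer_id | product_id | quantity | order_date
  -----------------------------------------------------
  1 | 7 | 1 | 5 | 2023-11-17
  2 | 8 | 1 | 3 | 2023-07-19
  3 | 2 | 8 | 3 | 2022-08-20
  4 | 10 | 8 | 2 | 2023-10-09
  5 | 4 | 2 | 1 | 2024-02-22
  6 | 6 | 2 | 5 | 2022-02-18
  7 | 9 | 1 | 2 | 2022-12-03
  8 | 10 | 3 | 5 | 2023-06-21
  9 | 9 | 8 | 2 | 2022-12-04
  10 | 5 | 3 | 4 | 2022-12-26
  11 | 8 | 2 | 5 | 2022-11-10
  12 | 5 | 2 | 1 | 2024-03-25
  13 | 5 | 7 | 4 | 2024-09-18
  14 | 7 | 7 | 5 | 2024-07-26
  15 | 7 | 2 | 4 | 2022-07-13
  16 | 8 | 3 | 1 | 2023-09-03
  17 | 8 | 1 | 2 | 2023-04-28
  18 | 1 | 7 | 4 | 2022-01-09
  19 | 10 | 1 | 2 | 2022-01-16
SELECT p.name FROM customers p LEFT JOIN orders c ON c.customer_id = p.id WHERE c.id IS NULL

Execution result:
Eve Garcia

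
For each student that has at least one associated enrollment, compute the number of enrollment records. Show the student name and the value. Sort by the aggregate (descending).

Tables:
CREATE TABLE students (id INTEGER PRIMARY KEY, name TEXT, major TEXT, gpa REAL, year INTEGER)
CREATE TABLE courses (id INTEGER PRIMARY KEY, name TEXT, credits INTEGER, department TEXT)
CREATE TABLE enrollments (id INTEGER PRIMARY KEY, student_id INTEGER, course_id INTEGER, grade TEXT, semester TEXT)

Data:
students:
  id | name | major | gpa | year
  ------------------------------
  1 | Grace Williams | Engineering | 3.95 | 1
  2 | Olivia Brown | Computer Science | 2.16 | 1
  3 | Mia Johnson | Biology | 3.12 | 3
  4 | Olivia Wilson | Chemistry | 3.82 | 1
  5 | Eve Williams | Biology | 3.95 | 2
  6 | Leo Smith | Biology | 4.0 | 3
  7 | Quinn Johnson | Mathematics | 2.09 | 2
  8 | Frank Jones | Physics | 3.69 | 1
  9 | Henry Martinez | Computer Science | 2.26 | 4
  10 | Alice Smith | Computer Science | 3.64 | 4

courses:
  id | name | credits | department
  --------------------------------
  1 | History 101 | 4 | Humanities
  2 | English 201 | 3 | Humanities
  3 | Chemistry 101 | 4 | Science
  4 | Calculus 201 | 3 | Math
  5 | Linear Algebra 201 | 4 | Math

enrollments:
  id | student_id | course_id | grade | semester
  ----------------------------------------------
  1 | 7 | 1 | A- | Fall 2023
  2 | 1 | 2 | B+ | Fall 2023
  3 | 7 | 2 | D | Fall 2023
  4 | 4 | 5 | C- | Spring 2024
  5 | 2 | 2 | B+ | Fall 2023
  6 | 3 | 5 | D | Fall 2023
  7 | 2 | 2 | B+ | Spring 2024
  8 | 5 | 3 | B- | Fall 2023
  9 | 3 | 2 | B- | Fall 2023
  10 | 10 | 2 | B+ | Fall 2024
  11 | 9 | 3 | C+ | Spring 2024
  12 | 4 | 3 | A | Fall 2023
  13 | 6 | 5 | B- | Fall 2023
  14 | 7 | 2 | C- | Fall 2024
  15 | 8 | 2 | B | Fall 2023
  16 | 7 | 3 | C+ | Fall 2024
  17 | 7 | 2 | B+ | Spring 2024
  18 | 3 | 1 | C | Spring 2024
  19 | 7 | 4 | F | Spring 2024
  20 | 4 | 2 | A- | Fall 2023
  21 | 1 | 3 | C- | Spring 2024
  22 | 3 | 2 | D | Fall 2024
SELECT p.name, COUNT(*) AS n FROM enrollments c JOIN students p ON c.student_id = p.id GROUP BY p.id, p.name ORDER BY n DESC

Execution result:
name | n
Quinn Johnson | 6
Mia Johnson | 4
Olivia Wilson | 3
Grace Williams | 2
Olivia Brown | 2
Eve Williams | 1
Leo Smith | 1
Frank Jones | 1
Henry Martinez | 1
Alice Smith | 1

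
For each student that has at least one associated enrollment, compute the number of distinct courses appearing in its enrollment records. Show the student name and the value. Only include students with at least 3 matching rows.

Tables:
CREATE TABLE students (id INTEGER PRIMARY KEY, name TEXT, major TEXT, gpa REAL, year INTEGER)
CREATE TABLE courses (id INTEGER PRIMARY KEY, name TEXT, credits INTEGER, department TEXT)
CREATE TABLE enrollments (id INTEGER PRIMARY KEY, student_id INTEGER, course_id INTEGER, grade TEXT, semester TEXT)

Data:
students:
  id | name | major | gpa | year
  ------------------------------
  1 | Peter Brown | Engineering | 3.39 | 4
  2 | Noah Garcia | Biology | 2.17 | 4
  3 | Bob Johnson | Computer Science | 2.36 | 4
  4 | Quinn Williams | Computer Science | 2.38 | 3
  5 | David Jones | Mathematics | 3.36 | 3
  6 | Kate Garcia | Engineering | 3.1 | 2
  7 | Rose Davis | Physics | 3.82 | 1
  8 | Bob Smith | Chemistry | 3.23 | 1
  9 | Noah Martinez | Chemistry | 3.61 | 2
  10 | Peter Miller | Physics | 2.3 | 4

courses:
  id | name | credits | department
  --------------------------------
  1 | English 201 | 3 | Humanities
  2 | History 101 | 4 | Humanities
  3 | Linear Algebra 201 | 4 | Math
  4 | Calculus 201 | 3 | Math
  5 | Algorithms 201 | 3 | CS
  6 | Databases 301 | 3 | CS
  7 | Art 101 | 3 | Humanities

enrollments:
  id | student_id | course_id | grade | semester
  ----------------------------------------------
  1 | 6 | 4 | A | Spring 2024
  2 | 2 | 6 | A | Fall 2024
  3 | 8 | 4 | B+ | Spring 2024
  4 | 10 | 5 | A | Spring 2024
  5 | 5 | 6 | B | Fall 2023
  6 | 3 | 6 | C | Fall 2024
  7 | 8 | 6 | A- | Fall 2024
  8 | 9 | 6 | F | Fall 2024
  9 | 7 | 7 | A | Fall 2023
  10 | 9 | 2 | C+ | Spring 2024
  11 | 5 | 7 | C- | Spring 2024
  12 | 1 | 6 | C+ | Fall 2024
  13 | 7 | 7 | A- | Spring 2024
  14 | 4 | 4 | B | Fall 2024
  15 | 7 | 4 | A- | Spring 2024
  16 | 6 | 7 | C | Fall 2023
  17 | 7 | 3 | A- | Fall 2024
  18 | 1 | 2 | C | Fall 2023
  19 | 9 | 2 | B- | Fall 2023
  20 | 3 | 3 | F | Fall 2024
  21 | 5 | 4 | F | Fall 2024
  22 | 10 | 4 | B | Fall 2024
SELECT p.name, COUNT(DISTINCT c.course_id) AS distinct_course_count FROM enrollments c JOIN students p ON c.student_id = p.id GROUP BY p.id, p.name HAVING COUNT(*) >= 3

Execution result:
name | distinct_course_count
David Jones | 3
Rose Davis | 3
Noah Martinez | 2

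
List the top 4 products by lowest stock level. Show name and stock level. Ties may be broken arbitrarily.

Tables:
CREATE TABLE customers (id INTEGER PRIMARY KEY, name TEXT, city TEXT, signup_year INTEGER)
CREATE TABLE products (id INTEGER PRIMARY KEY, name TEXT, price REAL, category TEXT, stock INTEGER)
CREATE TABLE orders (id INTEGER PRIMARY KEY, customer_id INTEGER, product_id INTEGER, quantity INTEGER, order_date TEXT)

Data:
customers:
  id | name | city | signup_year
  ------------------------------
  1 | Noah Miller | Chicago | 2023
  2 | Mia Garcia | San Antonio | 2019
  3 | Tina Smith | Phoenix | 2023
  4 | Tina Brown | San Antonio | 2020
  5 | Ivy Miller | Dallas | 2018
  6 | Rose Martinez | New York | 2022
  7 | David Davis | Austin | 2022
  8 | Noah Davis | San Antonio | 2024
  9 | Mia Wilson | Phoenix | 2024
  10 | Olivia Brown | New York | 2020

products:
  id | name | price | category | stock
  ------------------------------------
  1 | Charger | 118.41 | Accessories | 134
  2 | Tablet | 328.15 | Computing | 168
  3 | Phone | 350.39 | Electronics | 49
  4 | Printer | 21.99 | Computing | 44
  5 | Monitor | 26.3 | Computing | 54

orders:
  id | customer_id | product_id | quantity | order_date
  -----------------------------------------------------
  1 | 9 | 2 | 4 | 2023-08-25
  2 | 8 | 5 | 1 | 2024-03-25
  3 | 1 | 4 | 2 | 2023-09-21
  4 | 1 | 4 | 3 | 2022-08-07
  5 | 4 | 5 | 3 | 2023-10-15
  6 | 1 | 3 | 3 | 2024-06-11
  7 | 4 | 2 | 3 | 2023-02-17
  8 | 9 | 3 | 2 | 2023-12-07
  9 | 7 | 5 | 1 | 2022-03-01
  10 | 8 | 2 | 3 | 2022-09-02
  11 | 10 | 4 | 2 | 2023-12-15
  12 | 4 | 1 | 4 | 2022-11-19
SELECT name, stock FROM products ORDER BY stock ASC LIMIT 4

Execution result:
name | stock
Printer | 44
Phone | 49
Monitor | 54
Charger | 134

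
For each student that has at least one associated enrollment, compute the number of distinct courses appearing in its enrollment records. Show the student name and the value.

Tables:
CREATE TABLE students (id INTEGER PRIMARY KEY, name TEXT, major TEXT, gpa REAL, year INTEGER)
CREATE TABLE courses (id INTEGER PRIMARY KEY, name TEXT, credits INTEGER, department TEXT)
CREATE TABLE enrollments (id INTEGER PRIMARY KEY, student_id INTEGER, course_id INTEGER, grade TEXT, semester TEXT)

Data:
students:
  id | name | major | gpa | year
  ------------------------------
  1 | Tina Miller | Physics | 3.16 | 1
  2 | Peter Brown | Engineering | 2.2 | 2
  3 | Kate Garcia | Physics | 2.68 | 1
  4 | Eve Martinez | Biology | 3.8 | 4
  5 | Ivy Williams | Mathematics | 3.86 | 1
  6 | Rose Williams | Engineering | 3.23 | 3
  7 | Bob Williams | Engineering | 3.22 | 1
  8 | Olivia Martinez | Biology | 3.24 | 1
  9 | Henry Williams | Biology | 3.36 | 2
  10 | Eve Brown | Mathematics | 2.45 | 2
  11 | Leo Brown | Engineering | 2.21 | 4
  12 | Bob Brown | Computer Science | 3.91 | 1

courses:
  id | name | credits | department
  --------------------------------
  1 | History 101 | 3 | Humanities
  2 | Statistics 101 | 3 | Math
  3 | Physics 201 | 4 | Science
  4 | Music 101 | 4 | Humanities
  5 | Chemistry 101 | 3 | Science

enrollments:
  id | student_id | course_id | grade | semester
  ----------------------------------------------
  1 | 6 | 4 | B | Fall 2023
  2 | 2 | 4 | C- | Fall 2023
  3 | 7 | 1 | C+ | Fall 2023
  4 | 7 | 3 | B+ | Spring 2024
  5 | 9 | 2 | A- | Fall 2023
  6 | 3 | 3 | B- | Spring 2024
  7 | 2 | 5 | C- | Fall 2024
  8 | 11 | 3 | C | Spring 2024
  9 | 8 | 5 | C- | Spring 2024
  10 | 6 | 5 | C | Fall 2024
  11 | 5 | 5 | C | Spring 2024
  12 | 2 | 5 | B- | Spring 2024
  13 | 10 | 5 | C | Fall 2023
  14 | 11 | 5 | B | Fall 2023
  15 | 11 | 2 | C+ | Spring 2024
SELECT p.name, COUNT(DISTINCT c.course_id) AS distinct_course_count FROM enrollments c JOIN students p ON c.student_id = p.id GROUP BY p.id, p.name

Execution result:
name | distinct_course_count
Peter Brown | 2
Kate Garcia | 1
Ivy Williams | 1
Rose Williams | 2
Bob Williams | 2
Olivia Martinez | 1
Henry Williams | 1
Eve Brown | 1
Leo Brown | 3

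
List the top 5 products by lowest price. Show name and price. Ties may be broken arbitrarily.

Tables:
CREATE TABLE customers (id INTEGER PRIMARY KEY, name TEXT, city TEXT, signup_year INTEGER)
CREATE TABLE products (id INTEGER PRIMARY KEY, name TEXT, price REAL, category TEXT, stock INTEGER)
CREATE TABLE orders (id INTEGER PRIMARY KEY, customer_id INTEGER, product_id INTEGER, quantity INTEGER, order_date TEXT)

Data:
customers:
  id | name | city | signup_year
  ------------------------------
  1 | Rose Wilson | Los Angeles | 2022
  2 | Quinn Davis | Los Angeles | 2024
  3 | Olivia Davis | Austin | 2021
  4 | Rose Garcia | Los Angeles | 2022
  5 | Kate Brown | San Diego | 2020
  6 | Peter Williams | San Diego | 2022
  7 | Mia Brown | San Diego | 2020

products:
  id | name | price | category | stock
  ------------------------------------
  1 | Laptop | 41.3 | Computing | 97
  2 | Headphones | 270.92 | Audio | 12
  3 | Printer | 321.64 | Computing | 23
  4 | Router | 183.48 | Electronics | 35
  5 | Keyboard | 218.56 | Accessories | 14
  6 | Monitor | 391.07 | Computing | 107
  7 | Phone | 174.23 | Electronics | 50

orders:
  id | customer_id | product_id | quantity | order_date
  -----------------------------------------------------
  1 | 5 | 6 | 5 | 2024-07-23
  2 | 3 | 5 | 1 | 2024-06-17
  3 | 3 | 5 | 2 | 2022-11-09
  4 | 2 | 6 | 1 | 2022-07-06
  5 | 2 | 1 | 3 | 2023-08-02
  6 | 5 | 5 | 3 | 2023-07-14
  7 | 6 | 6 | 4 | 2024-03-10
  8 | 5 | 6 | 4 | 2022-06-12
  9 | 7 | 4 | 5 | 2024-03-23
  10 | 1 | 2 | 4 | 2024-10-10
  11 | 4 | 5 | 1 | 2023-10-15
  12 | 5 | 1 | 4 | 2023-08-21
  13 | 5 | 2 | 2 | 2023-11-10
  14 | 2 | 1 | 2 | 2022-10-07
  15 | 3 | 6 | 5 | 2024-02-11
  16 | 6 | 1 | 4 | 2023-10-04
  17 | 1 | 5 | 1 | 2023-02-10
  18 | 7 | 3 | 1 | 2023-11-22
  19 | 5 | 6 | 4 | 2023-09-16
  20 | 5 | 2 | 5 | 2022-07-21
SELECT name, price FROM products ORDER BY price ASC LIMIT 5

Execution result:
name | price
Laptop | 41.30
Phone | 174.23
Router | 183.48
Keyboard | 218.56
Headphones | 270.92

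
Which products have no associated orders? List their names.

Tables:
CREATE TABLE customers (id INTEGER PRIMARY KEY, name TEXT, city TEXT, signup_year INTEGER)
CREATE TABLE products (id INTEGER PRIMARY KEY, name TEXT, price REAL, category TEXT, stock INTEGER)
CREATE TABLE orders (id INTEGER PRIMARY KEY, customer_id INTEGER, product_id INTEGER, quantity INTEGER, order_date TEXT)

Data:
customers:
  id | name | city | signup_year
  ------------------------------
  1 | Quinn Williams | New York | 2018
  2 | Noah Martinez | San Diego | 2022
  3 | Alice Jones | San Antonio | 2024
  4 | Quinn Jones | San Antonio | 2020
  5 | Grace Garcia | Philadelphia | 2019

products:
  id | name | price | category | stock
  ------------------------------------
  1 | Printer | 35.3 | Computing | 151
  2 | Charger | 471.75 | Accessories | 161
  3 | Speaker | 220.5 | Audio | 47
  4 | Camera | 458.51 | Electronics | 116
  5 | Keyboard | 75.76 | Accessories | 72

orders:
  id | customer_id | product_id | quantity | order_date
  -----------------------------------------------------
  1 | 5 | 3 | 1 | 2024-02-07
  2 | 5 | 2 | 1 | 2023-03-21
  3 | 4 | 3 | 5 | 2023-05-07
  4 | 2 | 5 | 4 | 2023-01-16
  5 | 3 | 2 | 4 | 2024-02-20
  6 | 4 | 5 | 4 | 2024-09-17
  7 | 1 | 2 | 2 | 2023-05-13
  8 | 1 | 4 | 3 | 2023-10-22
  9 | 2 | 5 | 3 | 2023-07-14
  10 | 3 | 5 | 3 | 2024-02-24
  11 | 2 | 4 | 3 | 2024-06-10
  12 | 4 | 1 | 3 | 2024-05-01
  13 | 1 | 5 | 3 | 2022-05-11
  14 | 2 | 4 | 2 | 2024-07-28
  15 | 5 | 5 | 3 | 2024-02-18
SELECT p.name FROM products p LEFT JOIN orders c ON c.product_id = p.id WHERE c.id IS NULL

Execution result:
(no rows)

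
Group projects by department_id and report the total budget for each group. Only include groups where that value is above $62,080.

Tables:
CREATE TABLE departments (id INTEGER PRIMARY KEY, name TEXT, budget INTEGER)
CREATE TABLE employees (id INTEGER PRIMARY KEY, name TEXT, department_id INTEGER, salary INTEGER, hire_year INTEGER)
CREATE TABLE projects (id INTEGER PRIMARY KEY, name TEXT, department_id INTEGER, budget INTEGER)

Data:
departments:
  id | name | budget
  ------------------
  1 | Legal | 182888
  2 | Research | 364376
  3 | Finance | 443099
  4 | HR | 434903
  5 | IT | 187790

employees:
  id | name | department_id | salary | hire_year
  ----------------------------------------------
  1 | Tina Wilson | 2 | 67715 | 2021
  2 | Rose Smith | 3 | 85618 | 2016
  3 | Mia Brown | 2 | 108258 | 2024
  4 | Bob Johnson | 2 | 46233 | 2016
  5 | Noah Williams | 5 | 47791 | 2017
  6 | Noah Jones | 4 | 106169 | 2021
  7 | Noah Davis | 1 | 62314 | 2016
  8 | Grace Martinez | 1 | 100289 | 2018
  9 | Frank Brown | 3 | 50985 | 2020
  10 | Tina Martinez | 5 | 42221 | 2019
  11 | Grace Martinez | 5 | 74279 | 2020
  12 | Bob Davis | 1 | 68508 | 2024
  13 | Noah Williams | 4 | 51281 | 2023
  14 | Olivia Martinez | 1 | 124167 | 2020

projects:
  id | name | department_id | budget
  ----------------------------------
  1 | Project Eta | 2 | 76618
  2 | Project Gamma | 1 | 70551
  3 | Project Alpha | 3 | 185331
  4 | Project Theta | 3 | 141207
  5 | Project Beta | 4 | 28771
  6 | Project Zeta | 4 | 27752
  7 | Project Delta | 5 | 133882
SELECT department_id, SUM(budget) AS sum_budget FROM projects GROUP BY department_id HAVING SUM(budget) > 62080

Execution result:
department_id | sum_budget
1 | 70551
2 | 76618
3 | 326538
5 | 133882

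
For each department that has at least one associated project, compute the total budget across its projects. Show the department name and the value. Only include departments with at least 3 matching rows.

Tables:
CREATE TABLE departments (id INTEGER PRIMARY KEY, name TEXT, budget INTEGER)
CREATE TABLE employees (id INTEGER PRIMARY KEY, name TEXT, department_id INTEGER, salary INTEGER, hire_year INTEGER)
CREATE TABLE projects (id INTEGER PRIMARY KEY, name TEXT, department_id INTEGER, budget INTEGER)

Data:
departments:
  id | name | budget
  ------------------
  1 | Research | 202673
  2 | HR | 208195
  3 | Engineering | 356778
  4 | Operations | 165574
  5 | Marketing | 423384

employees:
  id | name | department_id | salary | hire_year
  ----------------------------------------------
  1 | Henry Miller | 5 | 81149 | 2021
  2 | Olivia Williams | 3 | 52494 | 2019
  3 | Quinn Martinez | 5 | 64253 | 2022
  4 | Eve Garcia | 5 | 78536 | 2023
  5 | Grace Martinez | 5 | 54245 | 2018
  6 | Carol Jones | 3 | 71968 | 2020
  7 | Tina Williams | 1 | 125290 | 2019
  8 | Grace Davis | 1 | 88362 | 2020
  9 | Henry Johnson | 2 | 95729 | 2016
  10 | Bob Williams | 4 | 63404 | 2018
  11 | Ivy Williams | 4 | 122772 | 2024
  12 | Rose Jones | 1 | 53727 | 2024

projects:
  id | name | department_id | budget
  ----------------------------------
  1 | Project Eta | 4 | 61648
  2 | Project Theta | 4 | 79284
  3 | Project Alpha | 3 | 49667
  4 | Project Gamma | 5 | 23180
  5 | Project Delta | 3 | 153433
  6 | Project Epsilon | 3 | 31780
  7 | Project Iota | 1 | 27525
SELECT p.name, SUM(c.budget) AS sum_budget FROM projects c JOIN departments p ON c.department_id = p.id GROUP BY p.id, p.name HAVING COUNT(*) >= 3

Execution result:
name | sum_budget
Engineering | 234880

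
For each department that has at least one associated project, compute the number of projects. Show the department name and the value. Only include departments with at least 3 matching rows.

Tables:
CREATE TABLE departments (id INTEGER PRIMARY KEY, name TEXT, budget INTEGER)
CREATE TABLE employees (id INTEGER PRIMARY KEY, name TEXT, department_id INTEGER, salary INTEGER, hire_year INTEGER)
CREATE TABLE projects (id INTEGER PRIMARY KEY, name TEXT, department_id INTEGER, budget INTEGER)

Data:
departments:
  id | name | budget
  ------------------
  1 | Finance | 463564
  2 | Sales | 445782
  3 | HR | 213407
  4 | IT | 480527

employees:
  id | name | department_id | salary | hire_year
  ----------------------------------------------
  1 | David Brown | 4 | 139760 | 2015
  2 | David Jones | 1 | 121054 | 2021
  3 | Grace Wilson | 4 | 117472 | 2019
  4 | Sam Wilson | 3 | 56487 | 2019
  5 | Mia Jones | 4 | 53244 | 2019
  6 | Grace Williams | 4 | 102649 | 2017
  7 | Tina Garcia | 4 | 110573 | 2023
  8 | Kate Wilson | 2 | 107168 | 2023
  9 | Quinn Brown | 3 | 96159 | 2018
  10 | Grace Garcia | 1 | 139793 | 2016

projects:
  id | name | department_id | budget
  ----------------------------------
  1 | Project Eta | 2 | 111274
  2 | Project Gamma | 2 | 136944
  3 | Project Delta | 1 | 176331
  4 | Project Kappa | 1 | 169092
SELECT p.name, COUNT(*) AS n FROM projects c JOIN departments p ON c.department_id = p.id GROUP BY p.id, p.name HAVING COUNT(*) >= 3

Execution result:
(no rows)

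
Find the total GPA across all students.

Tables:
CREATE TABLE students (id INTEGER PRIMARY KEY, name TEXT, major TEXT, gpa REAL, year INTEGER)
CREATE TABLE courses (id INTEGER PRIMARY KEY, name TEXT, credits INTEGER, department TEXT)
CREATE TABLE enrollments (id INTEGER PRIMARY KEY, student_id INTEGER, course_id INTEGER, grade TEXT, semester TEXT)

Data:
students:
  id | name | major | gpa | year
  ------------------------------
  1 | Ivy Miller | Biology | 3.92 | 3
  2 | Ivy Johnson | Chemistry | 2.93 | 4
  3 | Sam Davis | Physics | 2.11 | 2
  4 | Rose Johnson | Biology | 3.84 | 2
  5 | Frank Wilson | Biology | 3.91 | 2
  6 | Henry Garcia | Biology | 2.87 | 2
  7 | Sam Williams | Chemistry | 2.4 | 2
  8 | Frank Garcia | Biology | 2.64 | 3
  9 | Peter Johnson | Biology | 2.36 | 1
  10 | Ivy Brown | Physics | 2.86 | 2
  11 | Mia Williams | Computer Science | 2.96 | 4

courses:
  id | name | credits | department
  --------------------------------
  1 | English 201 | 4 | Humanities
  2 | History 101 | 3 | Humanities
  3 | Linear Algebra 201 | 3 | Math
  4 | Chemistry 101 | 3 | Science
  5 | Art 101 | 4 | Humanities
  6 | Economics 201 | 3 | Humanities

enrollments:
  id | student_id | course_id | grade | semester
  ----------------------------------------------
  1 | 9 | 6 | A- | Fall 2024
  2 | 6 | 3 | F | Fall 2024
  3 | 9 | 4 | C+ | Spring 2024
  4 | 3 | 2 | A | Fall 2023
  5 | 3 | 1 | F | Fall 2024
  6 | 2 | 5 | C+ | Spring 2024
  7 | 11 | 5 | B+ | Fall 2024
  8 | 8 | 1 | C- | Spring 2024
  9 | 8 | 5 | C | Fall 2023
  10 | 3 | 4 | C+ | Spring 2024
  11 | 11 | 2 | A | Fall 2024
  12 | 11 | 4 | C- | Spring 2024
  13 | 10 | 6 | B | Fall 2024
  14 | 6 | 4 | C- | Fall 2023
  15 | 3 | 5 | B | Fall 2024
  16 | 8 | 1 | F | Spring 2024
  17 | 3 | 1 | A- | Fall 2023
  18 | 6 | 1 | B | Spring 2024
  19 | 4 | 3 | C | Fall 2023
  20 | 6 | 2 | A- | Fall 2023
SELECT SUM(gpa) FROM students

Execution result:
32.80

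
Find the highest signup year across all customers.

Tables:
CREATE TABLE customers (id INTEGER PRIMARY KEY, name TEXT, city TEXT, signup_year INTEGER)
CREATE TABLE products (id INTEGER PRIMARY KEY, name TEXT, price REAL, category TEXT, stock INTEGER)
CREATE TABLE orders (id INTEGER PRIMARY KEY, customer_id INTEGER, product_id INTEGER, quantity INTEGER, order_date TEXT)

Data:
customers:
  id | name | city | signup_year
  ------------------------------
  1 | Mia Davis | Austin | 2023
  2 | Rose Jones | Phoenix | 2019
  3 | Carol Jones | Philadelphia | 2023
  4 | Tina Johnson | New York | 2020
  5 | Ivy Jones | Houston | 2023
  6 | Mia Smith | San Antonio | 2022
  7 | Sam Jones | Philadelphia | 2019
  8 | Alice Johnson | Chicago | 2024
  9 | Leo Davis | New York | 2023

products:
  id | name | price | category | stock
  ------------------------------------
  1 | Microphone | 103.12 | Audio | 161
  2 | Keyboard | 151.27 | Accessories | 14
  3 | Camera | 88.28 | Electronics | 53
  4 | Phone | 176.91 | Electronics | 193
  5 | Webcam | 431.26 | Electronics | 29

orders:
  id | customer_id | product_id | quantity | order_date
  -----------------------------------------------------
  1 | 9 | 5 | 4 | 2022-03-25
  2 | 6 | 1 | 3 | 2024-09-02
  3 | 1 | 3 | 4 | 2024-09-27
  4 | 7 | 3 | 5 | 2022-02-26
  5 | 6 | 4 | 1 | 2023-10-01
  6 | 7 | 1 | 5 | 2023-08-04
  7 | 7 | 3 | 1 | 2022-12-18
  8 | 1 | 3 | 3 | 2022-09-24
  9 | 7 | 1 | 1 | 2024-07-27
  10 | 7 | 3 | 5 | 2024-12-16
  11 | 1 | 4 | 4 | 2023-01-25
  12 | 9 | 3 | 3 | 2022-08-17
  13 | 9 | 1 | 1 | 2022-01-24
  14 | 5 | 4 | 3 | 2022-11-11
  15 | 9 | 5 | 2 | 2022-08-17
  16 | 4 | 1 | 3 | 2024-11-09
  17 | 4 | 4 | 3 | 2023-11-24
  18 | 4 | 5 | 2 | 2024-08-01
SELECT MAX(signup_year) FROM customers

Execution result:
2024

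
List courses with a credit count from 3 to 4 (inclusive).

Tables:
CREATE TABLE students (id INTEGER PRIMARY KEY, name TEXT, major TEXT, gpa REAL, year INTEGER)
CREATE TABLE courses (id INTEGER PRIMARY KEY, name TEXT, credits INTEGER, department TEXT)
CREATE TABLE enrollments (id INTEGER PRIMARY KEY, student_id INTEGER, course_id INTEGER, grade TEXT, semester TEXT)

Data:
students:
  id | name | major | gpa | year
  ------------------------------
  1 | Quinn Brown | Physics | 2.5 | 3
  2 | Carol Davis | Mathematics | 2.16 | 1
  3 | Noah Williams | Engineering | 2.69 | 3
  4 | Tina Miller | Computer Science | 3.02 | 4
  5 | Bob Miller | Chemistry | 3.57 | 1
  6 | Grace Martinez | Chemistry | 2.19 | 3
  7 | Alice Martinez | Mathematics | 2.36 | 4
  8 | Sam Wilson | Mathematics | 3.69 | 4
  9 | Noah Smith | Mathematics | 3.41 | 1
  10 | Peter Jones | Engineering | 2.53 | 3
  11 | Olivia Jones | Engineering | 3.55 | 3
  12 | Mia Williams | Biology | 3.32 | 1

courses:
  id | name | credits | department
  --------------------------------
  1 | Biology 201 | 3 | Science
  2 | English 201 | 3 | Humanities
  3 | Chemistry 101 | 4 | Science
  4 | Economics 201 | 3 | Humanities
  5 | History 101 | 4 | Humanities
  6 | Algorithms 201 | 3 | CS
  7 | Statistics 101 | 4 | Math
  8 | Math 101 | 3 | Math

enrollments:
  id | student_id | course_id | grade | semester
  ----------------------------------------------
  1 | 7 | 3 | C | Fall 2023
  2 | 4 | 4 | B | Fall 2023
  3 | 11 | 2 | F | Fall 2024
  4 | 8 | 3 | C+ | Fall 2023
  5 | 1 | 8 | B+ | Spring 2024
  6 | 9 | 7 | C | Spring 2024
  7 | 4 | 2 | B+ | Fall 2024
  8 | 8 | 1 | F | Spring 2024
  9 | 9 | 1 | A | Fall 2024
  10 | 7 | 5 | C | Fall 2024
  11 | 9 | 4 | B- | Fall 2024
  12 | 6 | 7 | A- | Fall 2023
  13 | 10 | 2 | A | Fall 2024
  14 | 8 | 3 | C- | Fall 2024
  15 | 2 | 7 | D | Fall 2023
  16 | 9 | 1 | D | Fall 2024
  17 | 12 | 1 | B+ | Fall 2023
SELECT name, credits FROM courses WHERE credits BETWEEN 3 AND 4

Execution result:
name | credits
Biology 201 | 3
English 201 | 3
Chemistry 101 | 4
Economics 201 | 3
History 101 | 4
Algorithms 201 | 3
Statistics 101 | 4
Math 101 | 3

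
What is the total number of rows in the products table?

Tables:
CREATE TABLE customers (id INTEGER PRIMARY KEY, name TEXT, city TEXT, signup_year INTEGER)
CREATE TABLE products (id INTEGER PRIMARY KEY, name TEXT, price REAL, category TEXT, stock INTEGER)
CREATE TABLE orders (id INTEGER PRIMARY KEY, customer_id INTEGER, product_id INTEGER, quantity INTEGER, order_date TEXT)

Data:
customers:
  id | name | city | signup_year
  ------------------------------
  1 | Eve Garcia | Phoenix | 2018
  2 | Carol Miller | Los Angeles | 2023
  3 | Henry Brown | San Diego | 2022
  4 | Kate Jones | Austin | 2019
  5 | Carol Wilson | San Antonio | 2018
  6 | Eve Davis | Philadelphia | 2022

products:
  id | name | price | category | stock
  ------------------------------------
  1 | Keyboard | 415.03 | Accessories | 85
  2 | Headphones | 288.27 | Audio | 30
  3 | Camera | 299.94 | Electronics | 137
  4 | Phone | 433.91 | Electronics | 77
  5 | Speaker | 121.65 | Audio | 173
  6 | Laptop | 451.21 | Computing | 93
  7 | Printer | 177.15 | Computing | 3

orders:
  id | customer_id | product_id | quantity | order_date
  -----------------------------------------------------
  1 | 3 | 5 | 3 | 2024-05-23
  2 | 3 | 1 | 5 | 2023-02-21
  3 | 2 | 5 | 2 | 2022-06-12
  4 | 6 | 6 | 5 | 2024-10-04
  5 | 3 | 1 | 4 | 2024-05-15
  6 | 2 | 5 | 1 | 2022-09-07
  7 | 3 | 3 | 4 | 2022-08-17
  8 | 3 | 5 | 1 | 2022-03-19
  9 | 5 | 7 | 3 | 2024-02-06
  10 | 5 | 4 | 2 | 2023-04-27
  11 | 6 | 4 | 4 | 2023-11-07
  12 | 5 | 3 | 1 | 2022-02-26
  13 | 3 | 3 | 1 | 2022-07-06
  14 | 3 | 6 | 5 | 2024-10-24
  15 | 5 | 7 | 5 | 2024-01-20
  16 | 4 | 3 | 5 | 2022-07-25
SELECT COUNT(*) FROM products

Execution result:
7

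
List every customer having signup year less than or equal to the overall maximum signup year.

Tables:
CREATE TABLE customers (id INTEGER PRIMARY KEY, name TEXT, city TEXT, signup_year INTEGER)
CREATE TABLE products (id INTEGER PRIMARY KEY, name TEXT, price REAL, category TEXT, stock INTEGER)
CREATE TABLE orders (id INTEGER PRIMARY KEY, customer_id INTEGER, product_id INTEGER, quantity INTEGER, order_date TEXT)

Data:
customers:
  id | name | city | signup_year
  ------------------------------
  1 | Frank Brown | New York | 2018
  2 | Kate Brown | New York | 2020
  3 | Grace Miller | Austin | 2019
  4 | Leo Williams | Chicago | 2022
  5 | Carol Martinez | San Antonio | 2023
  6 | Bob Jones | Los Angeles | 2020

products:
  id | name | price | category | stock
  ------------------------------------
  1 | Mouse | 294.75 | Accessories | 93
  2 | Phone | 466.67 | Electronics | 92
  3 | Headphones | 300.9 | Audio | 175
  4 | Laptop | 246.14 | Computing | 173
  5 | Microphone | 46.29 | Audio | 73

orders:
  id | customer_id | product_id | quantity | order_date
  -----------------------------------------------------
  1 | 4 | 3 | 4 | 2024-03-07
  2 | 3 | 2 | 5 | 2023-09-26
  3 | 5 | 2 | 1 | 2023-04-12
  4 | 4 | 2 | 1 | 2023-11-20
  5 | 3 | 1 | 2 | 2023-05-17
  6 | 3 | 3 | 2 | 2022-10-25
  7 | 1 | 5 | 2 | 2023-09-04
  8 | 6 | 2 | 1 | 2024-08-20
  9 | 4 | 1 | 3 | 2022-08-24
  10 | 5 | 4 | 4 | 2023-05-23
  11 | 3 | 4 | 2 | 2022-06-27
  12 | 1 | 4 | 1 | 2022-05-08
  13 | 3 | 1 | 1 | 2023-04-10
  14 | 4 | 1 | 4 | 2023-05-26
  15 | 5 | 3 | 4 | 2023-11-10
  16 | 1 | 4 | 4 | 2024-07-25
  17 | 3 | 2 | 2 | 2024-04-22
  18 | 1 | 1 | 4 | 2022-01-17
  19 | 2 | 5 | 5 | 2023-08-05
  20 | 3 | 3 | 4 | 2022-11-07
SELECT name, signup_year FROM customers WHERE signup_year <= (SELECT MAX(signup_year) FROM customers)

Execution result:
name | signup_year
Frank Brown | 2018
Kate Brown | 2020
Grace Miller | 2019
Leo Williams | 2022
Carol Martinez | 2023
Bob Jones | 2020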